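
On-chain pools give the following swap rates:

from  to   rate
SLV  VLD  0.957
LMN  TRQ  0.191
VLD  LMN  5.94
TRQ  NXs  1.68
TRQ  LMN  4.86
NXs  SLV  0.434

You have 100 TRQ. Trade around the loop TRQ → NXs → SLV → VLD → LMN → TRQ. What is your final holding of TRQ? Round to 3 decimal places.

100 TRQ × 1.68 = 168 NXs
168 NXs × 0.434 = 72.912 SLV
72.912 SLV × 0.957 = 69.776784 VLD
69.776784 VLD × 5.94 = 414.47409696 LMN
414.47409696 LMN × 0.191 = 79.16455251936 TRQ

79.165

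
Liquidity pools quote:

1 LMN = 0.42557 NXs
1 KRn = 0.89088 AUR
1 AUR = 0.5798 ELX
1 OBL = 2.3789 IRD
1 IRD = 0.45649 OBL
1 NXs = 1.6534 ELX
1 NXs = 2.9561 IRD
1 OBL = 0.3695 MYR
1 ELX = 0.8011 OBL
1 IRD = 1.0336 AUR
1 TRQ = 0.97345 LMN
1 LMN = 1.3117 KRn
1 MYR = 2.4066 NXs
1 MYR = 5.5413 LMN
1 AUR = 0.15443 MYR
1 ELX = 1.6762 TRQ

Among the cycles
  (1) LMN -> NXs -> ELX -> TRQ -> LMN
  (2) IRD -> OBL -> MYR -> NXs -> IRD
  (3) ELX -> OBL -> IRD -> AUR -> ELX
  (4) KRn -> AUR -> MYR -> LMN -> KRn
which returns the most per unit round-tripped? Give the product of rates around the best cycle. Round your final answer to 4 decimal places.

(1) 0.42557 × 1.6534 × 1.6762 × 0.97345 = 1.14812
(2) 0.45649 × 0.3695 × 2.4066 × 2.9561 = 1.19997
(3) 0.8011 × 2.3789 × 1.0336 × 0.5798 = 1.14207
(4) 0.89088 × 0.15443 × 5.5413 × 1.3117 = 0.99999
Highest is cycle (2) at 1.2000 (>1, arbitrage).

1.2000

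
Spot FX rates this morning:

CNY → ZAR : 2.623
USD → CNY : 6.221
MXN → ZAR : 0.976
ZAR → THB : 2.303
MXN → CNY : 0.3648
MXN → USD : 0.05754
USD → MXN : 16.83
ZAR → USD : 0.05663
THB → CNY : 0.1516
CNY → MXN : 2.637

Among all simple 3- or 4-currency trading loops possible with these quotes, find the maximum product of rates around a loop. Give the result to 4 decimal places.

USD→CNY→MXN→USD: 6.221 × 2.637 × 0.05754 = 0.94393
ZAR→USD→MXN→ZAR: 0.05663 × 16.83 × 0.976 = 0.93021
ZAR→USD→CNY→ZAR: 0.05663 × 6.221 × 2.623 = 0.92407
ZAR→THB→CNY→ZAR: 2.303 × 0.1516 × 2.623 = 0.91578
ZAR→USD→MXN→CNY→ZAR: 0.05663 × 16.83 × 0.3648 × 2.623 = 0.91198
ZAR→USD→CNY→MXN→ZAR: 0.05663 × 6.221 × 2.637 × 0.976 = 0.90671
ZAR→THB→CNY→MXN→ZAR: 2.303 × 0.1516 × 2.637 × 0.976 = 0.89857
Maximum is USD→CNY→MXN→USD at 0.9439; no arbitrage — every cycle loses value.

0.9439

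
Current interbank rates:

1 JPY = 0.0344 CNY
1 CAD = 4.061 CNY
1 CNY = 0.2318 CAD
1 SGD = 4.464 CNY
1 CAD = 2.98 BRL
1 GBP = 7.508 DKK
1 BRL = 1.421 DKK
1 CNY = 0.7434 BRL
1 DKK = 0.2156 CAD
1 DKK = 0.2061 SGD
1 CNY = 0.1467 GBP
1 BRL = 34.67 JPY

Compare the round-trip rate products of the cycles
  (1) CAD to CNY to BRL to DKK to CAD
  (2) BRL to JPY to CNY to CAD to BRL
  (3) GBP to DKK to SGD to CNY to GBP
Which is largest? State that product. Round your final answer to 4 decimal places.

(1) 4.061 × 0.7434 × 1.421 × 0.2156 = 0.92491
(2) 34.67 × 0.0344 × 0.2318 × 2.98 = 0.82384
(3) 7.508 × 0.2061 × 4.464 × 0.1467 = 1.01334
Highest is cycle (3) at 1.0133 (>1, arbitrage).

1.0133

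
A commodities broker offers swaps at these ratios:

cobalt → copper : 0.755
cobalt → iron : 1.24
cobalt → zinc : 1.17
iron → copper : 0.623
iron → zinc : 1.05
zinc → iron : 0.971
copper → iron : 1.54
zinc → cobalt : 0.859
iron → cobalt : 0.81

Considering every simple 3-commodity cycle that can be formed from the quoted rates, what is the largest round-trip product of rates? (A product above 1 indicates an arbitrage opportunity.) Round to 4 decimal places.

1.1184

cobalt→iron→zinc→cobalt: 1.24 × 1.05 × 0.859 = 1.11842
cobalt→copper→iron→cobalt: 0.755 × 1.54 × 0.81 = 0.94179
cobalt→zinc→iron→cobalt: 1.17 × 0.971 × 0.81 = 0.92022
Maximum is cobalt→iron→zinc→cobalt at 1.1184; arbitrage exists.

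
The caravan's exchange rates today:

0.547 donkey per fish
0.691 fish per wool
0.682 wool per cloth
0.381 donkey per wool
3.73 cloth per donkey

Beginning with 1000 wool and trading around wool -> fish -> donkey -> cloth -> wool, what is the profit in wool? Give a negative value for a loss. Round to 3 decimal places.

-38.479

1000 wool × 0.691 = 691 fish
691 fish × 0.547 = 377.977 donkey
377.977 donkey × 3.73 = 1409.85421 cloth
1409.85421 cloth × 0.682 = 961.52057122 wool
Net change: 961.52057122 − 1000 = -38.47942878 wool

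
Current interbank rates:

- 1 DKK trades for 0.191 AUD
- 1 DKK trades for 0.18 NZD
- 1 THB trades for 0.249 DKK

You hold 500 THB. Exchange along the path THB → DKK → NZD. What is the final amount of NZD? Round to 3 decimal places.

22.410

500 THB × 0.249 = 124.5 DKK
124.5 DKK × 0.18 = 22.41 NZD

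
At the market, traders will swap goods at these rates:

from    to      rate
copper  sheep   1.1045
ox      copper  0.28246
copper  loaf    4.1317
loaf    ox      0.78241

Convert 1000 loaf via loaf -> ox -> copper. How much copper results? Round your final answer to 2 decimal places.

1000 loaf × 0.78241 = 782.41 ox
782.41 ox × 0.28246 = 220.9995286 copper

221.00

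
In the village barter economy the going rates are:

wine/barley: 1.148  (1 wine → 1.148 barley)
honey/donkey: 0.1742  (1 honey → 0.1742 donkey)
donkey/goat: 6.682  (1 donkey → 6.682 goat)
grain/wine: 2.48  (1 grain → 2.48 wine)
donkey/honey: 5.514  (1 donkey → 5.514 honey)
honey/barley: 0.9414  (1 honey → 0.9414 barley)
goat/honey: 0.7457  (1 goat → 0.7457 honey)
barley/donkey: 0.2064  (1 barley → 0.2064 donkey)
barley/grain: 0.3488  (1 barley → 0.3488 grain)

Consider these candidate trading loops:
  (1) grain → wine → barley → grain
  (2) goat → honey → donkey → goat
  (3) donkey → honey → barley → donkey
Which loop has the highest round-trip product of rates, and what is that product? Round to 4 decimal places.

(1) 2.48 × 1.148 × 0.3488 = 0.99305
(2) 0.7457 × 0.1742 × 6.682 = 0.86800
(3) 5.514 × 0.9414 × 0.2064 = 1.07140
Highest is cycle (3) at 1.0714 (>1, arbitrage).

1.0714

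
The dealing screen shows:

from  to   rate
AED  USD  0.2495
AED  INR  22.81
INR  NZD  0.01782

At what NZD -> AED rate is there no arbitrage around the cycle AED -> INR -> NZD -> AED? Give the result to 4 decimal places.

2.4602

Known legs of the cycle: 22.81 × 0.01782 = 0.4064742
For no arbitrage the full-cycle product must be 1, so the missing rate is 1 / 0.4064742 ≈ 2.460181.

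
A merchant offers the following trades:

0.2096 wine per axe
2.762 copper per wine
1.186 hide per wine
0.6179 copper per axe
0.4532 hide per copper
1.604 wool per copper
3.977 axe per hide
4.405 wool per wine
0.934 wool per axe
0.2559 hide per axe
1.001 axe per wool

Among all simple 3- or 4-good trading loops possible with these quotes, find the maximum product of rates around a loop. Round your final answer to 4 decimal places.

hide→axe→copper→hide: 3.977 × 0.6179 × 0.4532 = 1.11369
wine→copper→hide→axe→wine: 2.762 × 0.4532 × 3.977 × 0.2096 = 1.04342
wool→axe→copper→wool: 1.001 × 0.6179 × 1.604 = 0.99210
wine→hide→axe→wine: 1.186 × 3.977 × 0.2096 = 0.98862
wine→copper→wool→axe→wine: 2.762 × 1.604 × 1.001 × 0.2096 = 0.92951
wine→wool→axe→wine: 4.405 × 1.001 × 0.2096 = 0.92421
Maximum is hide→axe→copper→hide at 1.1137; arbitrage exists.

1.1137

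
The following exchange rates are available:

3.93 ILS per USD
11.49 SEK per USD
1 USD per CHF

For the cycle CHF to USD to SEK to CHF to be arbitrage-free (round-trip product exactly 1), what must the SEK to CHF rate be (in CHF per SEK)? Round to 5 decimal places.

0.08703

Known legs of the cycle: 1 × 11.49 = 11.49
For no arbitrage the full-cycle product must be 1, so the missing rate is 1 / 11.49 ≈ 0.0870322.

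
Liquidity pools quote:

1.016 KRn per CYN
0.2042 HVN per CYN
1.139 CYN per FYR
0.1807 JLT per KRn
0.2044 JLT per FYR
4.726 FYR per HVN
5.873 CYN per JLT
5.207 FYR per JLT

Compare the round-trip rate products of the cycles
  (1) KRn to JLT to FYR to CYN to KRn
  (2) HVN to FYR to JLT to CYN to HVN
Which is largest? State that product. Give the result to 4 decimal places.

(1) 0.1807 × 5.207 × 1.139 × 1.016 = 1.08884
(2) 4.726 × 0.2044 × 5.873 × 0.2042 = 1.15848
Highest is cycle (2) at 1.1585 (>1, arbitrage).

1.1585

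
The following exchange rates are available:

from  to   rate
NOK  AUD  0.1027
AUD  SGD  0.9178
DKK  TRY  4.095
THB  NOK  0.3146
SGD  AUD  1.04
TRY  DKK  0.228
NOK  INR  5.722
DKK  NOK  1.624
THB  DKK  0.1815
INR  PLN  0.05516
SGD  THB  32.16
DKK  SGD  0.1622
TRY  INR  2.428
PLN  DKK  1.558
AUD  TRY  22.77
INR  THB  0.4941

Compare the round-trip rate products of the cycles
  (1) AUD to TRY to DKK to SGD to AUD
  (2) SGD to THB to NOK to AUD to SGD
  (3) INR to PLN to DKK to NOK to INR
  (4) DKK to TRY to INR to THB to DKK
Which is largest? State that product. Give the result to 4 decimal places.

0.9537

(1) 22.77 × 0.228 × 0.1622 × 1.04 = 0.87575
(2) 32.16 × 0.3146 × 0.1027 × 0.9178 = 0.95366
(3) 0.05516 × 1.558 × 1.624 × 5.722 = 0.79859
(4) 4.095 × 2.428 × 0.4941 × 0.1815 = 0.89165
Highest is cycle (2) at 0.9537 (≤1, no arbitrage).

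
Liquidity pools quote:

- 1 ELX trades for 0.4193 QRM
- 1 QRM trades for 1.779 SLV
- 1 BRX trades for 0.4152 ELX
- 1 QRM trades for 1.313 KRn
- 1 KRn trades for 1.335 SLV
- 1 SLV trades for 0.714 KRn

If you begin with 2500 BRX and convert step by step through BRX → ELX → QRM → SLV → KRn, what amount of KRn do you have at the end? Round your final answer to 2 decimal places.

2500 BRX × 0.4152 = 1038 ELX
1038 ELX × 0.4193 = 435.2334 QRM
435.2334 QRM × 1.779 = 774.2802186 SLV
774.2802186 SLV × 0.714 = 552.8360760804 KRn

552.84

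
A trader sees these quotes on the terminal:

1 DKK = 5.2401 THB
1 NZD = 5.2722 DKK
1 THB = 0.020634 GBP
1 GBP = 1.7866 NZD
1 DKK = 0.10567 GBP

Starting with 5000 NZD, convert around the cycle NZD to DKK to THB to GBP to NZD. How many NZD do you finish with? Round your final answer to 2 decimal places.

5000 NZD × 5.2722 = 26361 DKK
26361 DKK × 5.2401 = 138134.2761 THB
138134.2761 THB × 0.020634 = 2850.2626530474 GBP
2850.2626530474 GBP × 1.7866 = 5092.27925593448484 NZD

5092.28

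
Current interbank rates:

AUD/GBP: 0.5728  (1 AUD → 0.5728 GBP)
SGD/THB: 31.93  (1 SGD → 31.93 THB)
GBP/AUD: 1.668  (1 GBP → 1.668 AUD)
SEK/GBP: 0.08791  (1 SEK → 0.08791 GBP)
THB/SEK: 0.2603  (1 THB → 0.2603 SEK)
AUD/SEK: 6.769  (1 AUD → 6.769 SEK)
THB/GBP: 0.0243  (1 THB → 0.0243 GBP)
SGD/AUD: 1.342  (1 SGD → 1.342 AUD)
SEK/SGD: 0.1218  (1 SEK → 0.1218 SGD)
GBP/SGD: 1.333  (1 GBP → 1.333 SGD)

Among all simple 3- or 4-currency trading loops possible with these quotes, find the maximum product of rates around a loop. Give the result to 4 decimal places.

1.1064

SGD→AUD→SEK→SGD: 1.342 × 6.769 × 0.1218 = 1.10643
SGD→AUD→SEK→GBP→SGD: 1.342 × 6.769 × 0.08791 × 1.333 = 1.06450
SGD→THB→GBP→SGD: 31.93 × 0.0243 × 1.333 = 1.03427
SGD→AUD→GBP→SGD: 1.342 × 0.5728 × 1.333 = 1.02467
SGD→THB→SEK→SGD: 31.93 × 0.2603 × 0.1218 = 1.01233
GBP→AUD→SEK→GBP: 1.668 × 6.769 × 0.08791 = 0.99256
SGD→THB→SEK→GBP→SGD: 31.93 × 0.2603 × 0.08791 × 1.333 = 0.97396
Maximum is SGD→AUD→SEK→SGD at 1.1064; arbitrage exists.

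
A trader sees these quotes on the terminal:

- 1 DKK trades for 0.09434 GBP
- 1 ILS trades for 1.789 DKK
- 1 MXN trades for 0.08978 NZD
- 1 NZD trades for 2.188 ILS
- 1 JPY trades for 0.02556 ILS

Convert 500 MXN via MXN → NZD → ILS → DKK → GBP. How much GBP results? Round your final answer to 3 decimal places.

16.577

500 MXN × 0.08978 = 44.89 NZD
44.89 NZD × 2.188 = 98.21932 ILS
98.21932 ILS × 1.789 = 175.71436348 DKK
175.71436348 DKK × 0.09434 = 16.5768930507032 GBP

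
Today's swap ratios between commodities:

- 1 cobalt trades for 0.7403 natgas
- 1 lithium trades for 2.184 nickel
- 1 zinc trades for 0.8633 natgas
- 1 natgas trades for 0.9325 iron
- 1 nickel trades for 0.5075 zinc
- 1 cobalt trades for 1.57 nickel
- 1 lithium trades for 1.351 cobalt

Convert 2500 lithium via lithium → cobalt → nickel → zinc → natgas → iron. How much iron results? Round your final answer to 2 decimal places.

2166.41

2500 lithium × 1.351 = 3377.5 cobalt
3377.5 cobalt × 1.57 = 5302.675 nickel
5302.675 nickel × 0.5075 = 2691.1075625 zinc
2691.1075625 zinc × 0.8633 = 2323.23315870625 natgas
2323.23315870625 natgas × 0.9325 = 2166.414920493578125 iron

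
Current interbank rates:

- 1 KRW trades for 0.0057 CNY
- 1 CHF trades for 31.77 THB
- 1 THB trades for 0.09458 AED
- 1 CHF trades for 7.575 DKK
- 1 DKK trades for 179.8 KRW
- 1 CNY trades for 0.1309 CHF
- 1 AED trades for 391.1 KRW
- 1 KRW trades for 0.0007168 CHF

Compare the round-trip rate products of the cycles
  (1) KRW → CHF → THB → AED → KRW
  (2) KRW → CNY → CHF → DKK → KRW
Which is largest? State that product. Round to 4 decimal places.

1.0162

(1) 0.0007168 × 31.77 × 0.09458 × 391.1 = 0.84237
(2) 0.0057 × 0.1309 × 7.575 × 179.8 = 1.01622
Highest is cycle (2) at 1.0162 (>1, arbitrage).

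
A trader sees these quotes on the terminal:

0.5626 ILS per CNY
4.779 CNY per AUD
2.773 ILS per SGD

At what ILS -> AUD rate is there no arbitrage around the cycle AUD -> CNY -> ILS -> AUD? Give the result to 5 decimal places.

0.37193

Known legs of the cycle: 4.779 × 0.5626 = 2.6886654
For no arbitrage the full-cycle product must be 1, so the missing rate is 1 / 2.6886654 ≈ 0.3719317.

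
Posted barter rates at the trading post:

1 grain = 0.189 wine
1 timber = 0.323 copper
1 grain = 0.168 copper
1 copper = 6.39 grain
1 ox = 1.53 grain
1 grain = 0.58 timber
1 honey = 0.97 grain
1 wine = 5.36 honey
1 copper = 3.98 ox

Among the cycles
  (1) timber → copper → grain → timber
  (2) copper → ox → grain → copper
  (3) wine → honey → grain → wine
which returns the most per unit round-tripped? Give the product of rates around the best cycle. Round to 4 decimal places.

(1) 0.323 × 6.39 × 0.58 = 1.19710
(2) 3.98 × 1.53 × 0.168 = 1.02302
(3) 5.36 × 0.97 × 0.189 = 0.98265
Highest is cycle (1) at 1.1971 (>1, arbitrage).

1.1971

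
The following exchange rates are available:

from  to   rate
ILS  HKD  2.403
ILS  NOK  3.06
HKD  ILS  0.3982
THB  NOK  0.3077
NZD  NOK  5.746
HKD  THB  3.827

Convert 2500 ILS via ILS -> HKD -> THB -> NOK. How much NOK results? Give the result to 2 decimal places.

2500 ILS × 2.403 = 6007.5 HKD
6007.5 HKD × 3.827 = 22990.7025 THB
22990.7025 THB × 0.3077 = 7074.23915925 NOK

7074.24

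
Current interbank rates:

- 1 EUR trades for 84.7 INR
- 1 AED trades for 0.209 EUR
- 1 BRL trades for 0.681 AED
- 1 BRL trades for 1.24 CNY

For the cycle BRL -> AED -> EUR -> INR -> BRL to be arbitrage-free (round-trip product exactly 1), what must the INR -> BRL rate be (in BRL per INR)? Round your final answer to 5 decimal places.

Known legs of the cycle: 0.681 × 0.209 × 84.7 = 12.0552663
For no arbitrage the full-cycle product must be 1, so the missing rate is 1 / 12.0552663 ≈ 0.0829513.

0.08295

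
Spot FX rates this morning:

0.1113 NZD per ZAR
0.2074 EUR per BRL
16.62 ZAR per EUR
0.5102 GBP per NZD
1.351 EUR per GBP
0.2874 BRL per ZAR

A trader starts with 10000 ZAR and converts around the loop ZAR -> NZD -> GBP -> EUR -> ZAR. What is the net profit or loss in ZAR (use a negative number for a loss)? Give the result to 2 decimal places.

10000 ZAR × 0.1113 = 1113 NZD
1113 NZD × 0.5102 = 567.8526 GBP
567.8526 GBP × 1.351 = 767.1688626 EUR
767.1688626 EUR × 16.62 = 12750.346496412 ZAR
Net change: 12750.346496412 − 10000 = 2750.346496412 ZAR

2750.35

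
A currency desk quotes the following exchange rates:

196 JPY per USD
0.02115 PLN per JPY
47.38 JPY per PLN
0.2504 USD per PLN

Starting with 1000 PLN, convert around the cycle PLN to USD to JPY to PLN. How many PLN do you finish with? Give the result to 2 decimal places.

1000 PLN × 0.2504 = 250.4 USD
250.4 USD × 196 = 49078.4 JPY
49078.4 JPY × 0.02115 = 1038.00816 PLN

1038.01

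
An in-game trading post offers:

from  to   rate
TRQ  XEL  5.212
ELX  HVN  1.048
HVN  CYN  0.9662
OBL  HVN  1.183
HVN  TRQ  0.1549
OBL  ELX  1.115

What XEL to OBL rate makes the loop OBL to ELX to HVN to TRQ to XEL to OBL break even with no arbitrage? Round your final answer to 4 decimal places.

Known legs of the cycle: 1.115 × 1.048 × 0.1549 × 5.212 = 0.943391534576
For no arbitrage the full-cycle product must be 1, so the missing rate is 1 / 0.943391534576 ≈ 1.060005.

1.0600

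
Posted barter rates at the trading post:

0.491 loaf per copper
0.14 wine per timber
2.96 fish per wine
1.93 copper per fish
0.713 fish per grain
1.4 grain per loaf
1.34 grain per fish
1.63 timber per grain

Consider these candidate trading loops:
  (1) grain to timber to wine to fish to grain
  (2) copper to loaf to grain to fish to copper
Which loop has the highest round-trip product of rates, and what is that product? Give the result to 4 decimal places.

(1) 1.63 × 0.14 × 2.96 × 1.34 = 0.90513
(2) 0.491 × 1.4 × 0.713 × 1.93 = 0.94592
Highest is cycle (2) at 0.9459 (≤1, no arbitrage).

0.9459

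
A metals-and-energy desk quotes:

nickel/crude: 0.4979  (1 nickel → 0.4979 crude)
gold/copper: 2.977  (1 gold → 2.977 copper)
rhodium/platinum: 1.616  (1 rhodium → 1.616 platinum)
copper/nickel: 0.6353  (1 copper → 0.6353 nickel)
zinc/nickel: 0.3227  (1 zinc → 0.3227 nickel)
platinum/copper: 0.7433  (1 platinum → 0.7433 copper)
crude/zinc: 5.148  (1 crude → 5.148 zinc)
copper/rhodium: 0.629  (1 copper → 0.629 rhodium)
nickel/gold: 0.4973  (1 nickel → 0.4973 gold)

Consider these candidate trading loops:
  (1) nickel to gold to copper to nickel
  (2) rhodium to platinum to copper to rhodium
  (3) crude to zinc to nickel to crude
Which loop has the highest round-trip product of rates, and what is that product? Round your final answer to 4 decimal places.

0.9405

(1) 0.4973 × 2.977 × 0.6353 = 0.94054
(2) 1.616 × 0.7433 × 0.629 = 0.75554
(3) 5.148 × 0.3227 × 0.4979 = 0.82714
Highest is cycle (1) at 0.9405 (≤1, no arbitrage).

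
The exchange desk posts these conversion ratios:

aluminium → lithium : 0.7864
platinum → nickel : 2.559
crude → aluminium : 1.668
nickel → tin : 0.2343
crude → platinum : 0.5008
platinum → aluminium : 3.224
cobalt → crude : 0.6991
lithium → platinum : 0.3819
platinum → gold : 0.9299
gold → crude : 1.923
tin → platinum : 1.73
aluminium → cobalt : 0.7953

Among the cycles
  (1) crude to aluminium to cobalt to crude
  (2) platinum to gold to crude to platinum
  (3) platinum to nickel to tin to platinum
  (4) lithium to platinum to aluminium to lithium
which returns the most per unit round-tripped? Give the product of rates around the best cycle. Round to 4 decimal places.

(1) 1.668 × 0.7953 × 0.6991 = 0.92740
(2) 0.9299 × 1.923 × 0.5008 = 0.89553
(3) 2.559 × 0.2343 × 1.73 = 1.03726
(4) 0.3819 × 3.224 × 0.7864 = 0.96825
Highest is cycle (3) at 1.0373 (>1, arbitrage).

1.0373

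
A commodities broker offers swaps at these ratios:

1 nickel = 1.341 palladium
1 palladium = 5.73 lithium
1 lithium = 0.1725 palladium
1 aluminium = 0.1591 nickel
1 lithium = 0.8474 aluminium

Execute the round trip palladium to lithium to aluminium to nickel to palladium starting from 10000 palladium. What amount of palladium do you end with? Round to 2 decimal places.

10000 palladium × 5.73 = 57300 lithium
57300 lithium × 0.8474 = 48556.02 aluminium
48556.02 aluminium × 0.1591 = 7725.262782 nickel
7725.262782 nickel × 1.341 = 10359.577390662 palladium

10359.58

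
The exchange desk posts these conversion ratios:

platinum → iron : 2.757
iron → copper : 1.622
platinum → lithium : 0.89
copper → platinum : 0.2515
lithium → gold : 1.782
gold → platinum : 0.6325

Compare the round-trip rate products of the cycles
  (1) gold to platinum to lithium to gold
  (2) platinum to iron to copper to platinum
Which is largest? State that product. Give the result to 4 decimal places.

(1) 0.6325 × 0.89 × 1.782 = 1.00313
(2) 2.757 × 1.622 × 0.2515 = 1.12467
Highest is cycle (2) at 1.1247 (>1, arbitrage).

1.1247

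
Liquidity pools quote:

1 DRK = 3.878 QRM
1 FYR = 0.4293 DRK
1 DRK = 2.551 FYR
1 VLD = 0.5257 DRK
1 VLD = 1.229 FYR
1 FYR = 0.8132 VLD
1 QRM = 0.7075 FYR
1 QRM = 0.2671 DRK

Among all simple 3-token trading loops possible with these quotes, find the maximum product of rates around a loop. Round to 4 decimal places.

DRK→QRM→FYR→DRK: 3.878 × 0.7075 × 0.4293 = 1.17786
VLD→DRK→FYR→VLD: 0.5257 × 2.551 × 0.8132 = 1.09055
Maximum is DRK→QRM→FYR→DRK at 1.1779; arbitrage exists.

1.1779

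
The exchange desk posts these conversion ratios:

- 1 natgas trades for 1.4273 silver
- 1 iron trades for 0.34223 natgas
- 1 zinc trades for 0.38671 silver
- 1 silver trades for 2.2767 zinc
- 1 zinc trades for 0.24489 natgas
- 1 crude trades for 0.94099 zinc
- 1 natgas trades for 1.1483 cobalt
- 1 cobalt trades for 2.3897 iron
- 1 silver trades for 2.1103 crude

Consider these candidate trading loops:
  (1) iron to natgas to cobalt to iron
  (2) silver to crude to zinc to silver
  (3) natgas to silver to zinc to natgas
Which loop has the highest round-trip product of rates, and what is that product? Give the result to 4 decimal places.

0.9391

(1) 0.34223 × 1.1483 × 2.3897 = 0.93911
(2) 2.1103 × 0.94099 × 0.38671 = 0.76792
(3) 1.4273 × 2.2767 × 0.24489 = 0.79578
Highest is cycle (1) at 0.9391 (≤1, no arbitrage).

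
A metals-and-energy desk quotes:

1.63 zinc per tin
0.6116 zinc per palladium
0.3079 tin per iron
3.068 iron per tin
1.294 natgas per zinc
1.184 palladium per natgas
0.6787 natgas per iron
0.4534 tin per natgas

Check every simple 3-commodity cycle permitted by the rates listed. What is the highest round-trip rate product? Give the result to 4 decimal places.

0.9563

natgas→tin→zinc→natgas: 0.4534 × 1.63 × 1.294 = 0.95632
iron→natgas→tin→iron: 0.6787 × 0.4534 × 3.068 = 0.94409
natgas→palladium→zinc→natgas: 1.184 × 0.6116 × 1.294 = 0.93703
Maximum is natgas→tin→zinc→natgas at 0.9563; no arbitrage — every cycle loses value.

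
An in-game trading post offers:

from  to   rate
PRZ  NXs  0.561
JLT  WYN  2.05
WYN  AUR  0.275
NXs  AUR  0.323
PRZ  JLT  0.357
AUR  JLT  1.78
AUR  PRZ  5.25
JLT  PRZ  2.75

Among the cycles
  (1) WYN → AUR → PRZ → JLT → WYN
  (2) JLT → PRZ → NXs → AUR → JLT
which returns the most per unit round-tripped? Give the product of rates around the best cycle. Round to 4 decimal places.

1.0566

(1) 0.275 × 5.25 × 0.357 × 2.05 = 1.05661
(2) 2.75 × 0.561 × 0.323 × 1.78 = 0.88699
Highest is cycle (1) at 1.0566 (>1, arbitrage).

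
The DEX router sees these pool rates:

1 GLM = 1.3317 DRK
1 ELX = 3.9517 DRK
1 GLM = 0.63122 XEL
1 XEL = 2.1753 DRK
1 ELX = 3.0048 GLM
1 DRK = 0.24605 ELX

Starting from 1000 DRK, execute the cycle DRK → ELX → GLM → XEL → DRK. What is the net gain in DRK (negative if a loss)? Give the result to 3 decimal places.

15.170

1000 DRK × 0.24605 = 246.05 ELX
246.05 ELX × 3.0048 = 739.33104 GLM
739.33104 GLM × 0.63122 = 466.6805390688 XEL
466.6805390688 XEL × 2.1753 = 1015.17017663636064 DRK
Net change: 1015.17017663636064 − 1000 = 15.17017663636064 DRK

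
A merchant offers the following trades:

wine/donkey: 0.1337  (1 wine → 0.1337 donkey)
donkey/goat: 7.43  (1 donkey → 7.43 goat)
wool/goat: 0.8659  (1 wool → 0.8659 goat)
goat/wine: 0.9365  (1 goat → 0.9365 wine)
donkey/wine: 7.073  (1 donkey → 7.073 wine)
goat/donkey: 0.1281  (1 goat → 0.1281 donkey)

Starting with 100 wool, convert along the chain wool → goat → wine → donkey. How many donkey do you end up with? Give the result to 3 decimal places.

10.842

100 wool × 0.8659 = 86.59 goat
86.59 goat × 0.9365 = 81.091535 wine
81.091535 wine × 0.1337 = 10.8419382295 donkey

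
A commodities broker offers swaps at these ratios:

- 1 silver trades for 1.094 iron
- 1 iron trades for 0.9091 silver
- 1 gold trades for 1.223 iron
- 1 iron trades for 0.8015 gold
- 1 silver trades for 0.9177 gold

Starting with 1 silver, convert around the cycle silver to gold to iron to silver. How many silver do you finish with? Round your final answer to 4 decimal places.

1 silver × 0.9177 = 0.9177 gold
0.9177 gold × 1.223 = 1.1223471 iron
1.1223471 iron × 0.9091 = 1.02032574861 silver

1.0203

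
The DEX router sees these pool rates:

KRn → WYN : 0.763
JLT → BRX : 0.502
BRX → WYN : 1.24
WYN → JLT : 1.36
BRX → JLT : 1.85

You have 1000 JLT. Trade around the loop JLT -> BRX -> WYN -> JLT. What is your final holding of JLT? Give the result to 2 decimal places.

846.57

1000 JLT × 0.502 = 502 BRX
502 BRX × 1.24 = 622.48 WYN
622.48 WYN × 1.36 = 846.5728 JLT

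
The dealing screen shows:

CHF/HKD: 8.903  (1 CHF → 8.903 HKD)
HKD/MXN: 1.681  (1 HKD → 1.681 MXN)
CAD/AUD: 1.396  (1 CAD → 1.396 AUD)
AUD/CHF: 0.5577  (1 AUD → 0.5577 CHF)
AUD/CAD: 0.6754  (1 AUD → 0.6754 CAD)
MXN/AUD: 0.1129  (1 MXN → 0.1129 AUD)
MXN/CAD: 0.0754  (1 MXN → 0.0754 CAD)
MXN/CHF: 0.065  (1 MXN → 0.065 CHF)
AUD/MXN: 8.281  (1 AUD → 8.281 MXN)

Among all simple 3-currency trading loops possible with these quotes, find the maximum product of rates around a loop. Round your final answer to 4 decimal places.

CHF→HKD→MXN→CHF: 8.903 × 1.681 × 0.065 = 0.97279
AUD→MXN→CAD→AUD: 8.281 × 0.0754 × 1.396 = 0.87164
Maximum is CHF→HKD→MXN→CHF at 0.9728; no arbitrage — every cycle loses value.

0.9728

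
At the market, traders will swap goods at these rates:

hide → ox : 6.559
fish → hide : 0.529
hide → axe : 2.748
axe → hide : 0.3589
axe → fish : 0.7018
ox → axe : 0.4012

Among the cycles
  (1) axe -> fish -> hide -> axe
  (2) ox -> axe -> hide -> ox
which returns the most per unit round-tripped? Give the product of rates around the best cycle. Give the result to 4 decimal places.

1.0202

(1) 0.7018 × 0.529 × 2.748 = 1.02020
(2) 0.4012 × 0.3589 × 6.559 = 0.94443
Highest is cycle (1) at 1.0202 (>1, arbitrage).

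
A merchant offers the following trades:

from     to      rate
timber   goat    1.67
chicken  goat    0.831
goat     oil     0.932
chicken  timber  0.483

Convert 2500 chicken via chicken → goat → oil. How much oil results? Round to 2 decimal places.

2500 chicken × 0.831 = 2077.5 goat
2077.5 goat × 0.932 = 1936.23 oil

1936.23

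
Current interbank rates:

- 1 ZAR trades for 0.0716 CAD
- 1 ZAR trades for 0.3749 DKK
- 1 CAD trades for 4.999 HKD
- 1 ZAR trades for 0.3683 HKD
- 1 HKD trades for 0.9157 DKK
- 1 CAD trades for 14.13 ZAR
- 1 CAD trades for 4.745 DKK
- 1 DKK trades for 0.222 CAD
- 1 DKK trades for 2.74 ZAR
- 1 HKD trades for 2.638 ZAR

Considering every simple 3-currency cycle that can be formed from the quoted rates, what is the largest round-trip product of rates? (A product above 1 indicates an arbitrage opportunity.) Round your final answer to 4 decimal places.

DKK→CAD→ZAR→DKK: 0.222 × 14.13 × 0.3749 = 1.17601
DKK→CAD→HKD→DKK: 0.222 × 4.999 × 0.9157 = 1.01622
CAD→HKD→ZAR→CAD: 4.999 × 2.638 × 0.0716 = 0.94422
DKK→ZAR→CAD→DKK: 2.74 × 0.0716 × 4.745 = 0.93089
DKK→ZAR→HKD→DKK: 2.74 × 0.3683 × 0.9157 = 0.92407
Maximum is DKK→CAD→ZAR→DKK at 1.1760; arbitrage exists.

1.1760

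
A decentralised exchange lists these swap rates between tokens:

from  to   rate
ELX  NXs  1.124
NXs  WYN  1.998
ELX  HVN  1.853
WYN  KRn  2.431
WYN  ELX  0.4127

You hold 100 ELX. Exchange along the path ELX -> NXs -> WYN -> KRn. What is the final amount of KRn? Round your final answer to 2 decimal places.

545.94

100 ELX × 1.124 = 112.4 NXs
112.4 NXs × 1.998 = 224.5752 WYN
224.5752 WYN × 2.431 = 545.9423112 KRn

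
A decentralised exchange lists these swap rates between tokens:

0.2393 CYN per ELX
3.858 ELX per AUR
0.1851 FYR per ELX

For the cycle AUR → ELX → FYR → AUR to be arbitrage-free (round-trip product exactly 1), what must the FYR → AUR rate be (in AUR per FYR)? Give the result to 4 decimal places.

1.4003

Known legs of the cycle: 3.858 × 0.1851 = 0.7141158
For no arbitrage the full-cycle product must be 1, so the missing rate is 1 / 0.7141158 ≈ 1.400333.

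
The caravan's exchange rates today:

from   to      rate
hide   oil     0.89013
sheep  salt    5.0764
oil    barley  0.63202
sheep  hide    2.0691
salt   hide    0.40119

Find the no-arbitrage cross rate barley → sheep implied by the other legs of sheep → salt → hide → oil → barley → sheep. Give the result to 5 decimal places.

0.87279

Known legs of the cycle: 5.0764 × 0.40119 × 0.89013 × 0.63202 = 1.1457508671544057416
For no arbitrage the full-cycle product must be 1, so the missing rate is 1 / 1.1457508671544057416 ≈ 0.8727901.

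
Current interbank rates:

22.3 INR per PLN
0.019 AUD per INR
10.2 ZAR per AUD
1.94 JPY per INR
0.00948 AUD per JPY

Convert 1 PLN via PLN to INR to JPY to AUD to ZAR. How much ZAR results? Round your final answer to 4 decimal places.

1 PLN × 22.3 = 22.3 INR
22.3 INR × 1.94 = 43.262 JPY
43.262 JPY × 0.00948 = 0.41012376 AUD
0.41012376 AUD × 10.2 = 4.183262352 ZAR

4.1833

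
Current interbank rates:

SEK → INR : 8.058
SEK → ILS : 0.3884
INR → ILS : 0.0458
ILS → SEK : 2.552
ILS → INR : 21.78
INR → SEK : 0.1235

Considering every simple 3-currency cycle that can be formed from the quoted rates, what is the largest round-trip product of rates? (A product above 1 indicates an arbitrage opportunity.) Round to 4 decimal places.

SEK→ILS→INR→SEK: 0.3884 × 21.78 × 0.1235 = 1.04473
SEK→INR→ILS→SEK: 8.058 × 0.0458 × 2.552 = 0.94183
Maximum is SEK→ILS→INR→SEK at 1.0447; arbitrage exists.

1.0447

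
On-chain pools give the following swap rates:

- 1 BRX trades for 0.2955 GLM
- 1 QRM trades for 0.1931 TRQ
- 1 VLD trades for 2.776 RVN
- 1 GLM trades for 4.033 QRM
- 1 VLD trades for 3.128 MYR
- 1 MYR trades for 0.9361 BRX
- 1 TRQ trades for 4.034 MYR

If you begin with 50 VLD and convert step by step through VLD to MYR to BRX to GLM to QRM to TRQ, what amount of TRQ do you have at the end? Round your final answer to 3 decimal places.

33.692

50 VLD × 3.128 = 156.4 MYR
156.4 MYR × 0.9361 = 146.40604 BRX
146.40604 BRX × 0.2955 = 43.26298482 GLM
43.26298482 GLM × 4.033 = 174.47961777906 QRM
174.47961777906 QRM × 0.1931 = 33.692014193136486 TRQ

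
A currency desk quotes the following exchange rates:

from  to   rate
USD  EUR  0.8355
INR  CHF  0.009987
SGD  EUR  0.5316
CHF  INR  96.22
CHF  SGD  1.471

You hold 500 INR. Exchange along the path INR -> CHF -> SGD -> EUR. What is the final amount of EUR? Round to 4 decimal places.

500 INR × 0.009987 = 4.9935 CHF
4.9935 CHF × 1.471 = 7.3454385 SGD
7.3454385 SGD × 0.5316 = 3.9048351066 EUR

3.9048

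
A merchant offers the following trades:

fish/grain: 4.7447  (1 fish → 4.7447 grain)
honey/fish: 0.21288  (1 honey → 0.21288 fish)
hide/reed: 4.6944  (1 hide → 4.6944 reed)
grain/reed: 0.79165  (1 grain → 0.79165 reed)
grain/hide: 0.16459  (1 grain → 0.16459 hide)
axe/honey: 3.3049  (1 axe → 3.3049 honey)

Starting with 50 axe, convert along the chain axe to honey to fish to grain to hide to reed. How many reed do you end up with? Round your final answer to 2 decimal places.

128.96

50 axe × 3.3049 = 165.245 honey
165.245 honey × 0.21288 = 35.1773556 fish
35.1773556 fish × 4.7447 = 166.90599911532 grain
166.90599911532 grain × 0.16459 = 27.4710583943905188 hide
27.4710583943905188 hide × 4.6944 = 128.96013652662685145472 reed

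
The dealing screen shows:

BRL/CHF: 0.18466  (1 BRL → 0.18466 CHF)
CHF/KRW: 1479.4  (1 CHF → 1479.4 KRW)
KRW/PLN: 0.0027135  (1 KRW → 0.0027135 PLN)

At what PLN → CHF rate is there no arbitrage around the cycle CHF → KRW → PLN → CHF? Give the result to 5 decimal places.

Known legs of the cycle: 1479.4 × 0.0027135 = 4.0143519
For no arbitrage the full-cycle product must be 1, so the missing rate is 1 / 4.0143519 ≈ 0.2491062.

0.24911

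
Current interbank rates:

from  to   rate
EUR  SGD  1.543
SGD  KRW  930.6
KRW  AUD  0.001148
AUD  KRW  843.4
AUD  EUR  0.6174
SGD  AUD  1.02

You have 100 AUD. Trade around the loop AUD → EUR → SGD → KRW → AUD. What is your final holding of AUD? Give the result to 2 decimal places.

100 AUD × 0.6174 = 61.74 EUR
61.74 EUR × 1.543 = 95.26482 SGD
95.26482 SGD × 930.6 = 88653.441492 KRW
88653.441492 KRW × 0.001148 = 101.774150832816 AUD

101.77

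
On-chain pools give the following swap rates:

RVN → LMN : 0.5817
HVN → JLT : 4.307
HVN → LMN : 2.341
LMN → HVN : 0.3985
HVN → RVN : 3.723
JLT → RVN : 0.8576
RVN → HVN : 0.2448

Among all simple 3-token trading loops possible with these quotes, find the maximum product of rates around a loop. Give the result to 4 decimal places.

JLT→RVN→HVN→JLT: 0.8576 × 0.2448 × 4.307 = 0.90421
HVN→RVN→LMN→HVN: 3.723 × 0.5817 × 0.3985 = 0.86302
Maximum is JLT→RVN→HVN→JLT at 0.9042; no arbitrage — every cycle loses value.

0.9042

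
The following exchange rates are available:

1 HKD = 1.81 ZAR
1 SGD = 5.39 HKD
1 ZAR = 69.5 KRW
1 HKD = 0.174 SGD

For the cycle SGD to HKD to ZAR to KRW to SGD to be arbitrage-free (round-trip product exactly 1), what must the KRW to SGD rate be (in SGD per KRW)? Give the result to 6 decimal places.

Known legs of the cycle: 5.39 × 1.81 × 69.5 = 678.03505
For no arbitrage the full-cycle product must be 1, so the missing rate is 1 / 678.03505 ≈ 0.00147485.

0.001475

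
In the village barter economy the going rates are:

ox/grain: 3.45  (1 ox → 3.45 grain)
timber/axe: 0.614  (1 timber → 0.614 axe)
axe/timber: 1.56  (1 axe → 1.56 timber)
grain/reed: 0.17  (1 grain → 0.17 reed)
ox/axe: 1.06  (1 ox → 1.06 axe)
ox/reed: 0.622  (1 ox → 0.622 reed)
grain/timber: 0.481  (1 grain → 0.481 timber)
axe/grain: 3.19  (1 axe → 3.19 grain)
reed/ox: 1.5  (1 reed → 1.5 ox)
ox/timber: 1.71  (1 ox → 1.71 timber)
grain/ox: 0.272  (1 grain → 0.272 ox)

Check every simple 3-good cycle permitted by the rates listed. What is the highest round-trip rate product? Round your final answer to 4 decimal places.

0.9421

timber→axe→grain→timber: 0.614 × 3.19 × 0.481 = 0.94212
ox→axe→grain→ox: 1.06 × 3.19 × 0.272 = 0.91974
reed→ox→grain→reed: 1.5 × 3.45 × 0.17 = 0.87975
Maximum is timber→axe→grain→timber at 0.9421; no arbitrage — every cycle loses value.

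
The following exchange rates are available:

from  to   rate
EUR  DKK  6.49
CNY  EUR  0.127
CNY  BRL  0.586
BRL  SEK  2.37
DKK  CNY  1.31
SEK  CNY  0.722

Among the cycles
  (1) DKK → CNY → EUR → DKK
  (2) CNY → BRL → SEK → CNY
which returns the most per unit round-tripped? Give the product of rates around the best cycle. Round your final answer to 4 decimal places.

1.0797

(1) 1.31 × 0.127 × 6.49 = 1.07974
(2) 0.586 × 2.37 × 0.722 = 1.00273
Highest is cycle (1) at 1.0797 (>1, arbitrage).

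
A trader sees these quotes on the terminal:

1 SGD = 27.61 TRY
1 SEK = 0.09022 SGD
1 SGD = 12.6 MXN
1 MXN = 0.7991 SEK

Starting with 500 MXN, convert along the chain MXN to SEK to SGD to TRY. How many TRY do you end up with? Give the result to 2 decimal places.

500 MXN × 0.7991 = 399.55 SEK
399.55 SEK × 0.09022 = 36.047401 SGD
36.047401 SGD × 27.61 = 995.26874161 TRY

995.27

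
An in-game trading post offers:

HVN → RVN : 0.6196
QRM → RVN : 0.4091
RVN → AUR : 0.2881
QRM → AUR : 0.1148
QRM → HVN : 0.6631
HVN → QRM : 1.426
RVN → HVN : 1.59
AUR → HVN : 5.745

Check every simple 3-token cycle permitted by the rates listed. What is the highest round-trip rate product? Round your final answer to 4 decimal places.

1.0255

HVN→RVN→AUR→HVN: 0.6196 × 0.2881 × 5.745 = 1.02552
HVN→QRM→AUR→HVN: 1.426 × 0.1148 × 5.745 = 0.94048
HVN→QRM→RVN→HVN: 1.426 × 0.4091 × 1.59 = 0.92757
Maximum is HVN→RVN→AUR→HVN at 1.0255; arbitrage exists.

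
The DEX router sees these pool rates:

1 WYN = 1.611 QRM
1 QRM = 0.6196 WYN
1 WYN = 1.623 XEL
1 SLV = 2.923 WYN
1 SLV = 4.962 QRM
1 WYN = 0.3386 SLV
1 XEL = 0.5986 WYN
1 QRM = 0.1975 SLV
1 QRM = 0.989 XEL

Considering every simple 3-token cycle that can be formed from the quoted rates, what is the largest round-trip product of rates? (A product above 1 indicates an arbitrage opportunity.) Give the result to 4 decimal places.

WYN→SLV→QRM→WYN: 0.3386 × 4.962 × 0.6196 = 1.04101
WYN→QRM→XEL→WYN: 1.611 × 0.989 × 0.5986 = 0.95374
WYN→QRM→SLV→WYN: 1.611 × 0.1975 × 2.923 = 0.93002
Maximum is WYN→SLV→QRM→WYN at 1.0410; arbitrage exists.

1.0410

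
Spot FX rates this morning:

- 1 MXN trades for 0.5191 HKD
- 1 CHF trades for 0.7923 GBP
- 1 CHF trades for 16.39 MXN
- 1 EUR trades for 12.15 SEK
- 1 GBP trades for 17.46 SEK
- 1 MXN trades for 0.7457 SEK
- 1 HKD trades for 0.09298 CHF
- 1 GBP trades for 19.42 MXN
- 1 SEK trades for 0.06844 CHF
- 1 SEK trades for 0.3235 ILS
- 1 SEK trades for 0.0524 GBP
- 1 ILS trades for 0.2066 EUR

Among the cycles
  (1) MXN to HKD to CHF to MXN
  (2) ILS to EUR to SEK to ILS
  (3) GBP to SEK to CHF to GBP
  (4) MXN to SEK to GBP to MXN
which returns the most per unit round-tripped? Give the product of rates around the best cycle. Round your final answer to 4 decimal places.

0.9468

(1) 0.5191 × 0.09298 × 16.39 = 0.79108
(2) 0.2066 × 12.15 × 0.3235 = 0.81205
(3) 17.46 × 0.06844 × 0.7923 = 0.94677
(4) 0.7457 × 0.0524 × 19.42 = 0.75883
Highest is cycle (3) at 0.9468 (≤1, no arbitrage).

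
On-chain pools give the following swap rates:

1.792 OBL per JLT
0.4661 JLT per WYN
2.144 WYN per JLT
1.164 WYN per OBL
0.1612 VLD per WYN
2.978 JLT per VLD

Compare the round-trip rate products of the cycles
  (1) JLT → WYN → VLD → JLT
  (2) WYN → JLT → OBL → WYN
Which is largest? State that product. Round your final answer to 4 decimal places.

1.0292

(1) 2.144 × 0.1612 × 2.978 = 1.02923
(2) 0.4661 × 1.792 × 1.164 = 0.97223
Highest is cycle (1) at 1.0292 (>1, arbitrage).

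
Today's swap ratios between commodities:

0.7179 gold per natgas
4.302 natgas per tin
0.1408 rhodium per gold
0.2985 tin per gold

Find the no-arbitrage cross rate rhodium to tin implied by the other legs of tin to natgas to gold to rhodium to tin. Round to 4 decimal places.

2.2997

Known legs of the cycle: 4.302 × 0.7179 × 0.1408 = 0.43484753664
For no arbitrage the full-cycle product must be 1, so the missing rate is 1 / 0.43484753664 ≈ 2.299657.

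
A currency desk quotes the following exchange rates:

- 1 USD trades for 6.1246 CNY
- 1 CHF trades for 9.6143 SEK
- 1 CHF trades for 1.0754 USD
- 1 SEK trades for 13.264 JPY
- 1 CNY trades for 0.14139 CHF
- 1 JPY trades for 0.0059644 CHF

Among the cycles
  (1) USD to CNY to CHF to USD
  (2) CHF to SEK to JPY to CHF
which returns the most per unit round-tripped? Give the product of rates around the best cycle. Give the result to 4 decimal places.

(1) 6.1246 × 0.14139 × 1.0754 = 0.93125
(2) 9.6143 × 13.264 × 0.0059644 = 0.76060
Highest is cycle (1) at 0.9313 (≤1, no arbitrage).

0.9313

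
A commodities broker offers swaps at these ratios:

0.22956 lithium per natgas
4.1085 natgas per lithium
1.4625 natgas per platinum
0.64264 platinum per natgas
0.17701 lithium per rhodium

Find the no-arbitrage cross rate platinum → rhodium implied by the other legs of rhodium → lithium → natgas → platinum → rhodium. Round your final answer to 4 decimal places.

Known legs of the cycle: 0.17701 × 4.1085 × 0.64264 = 0.4673571027444
For no arbitrage the full-cycle product must be 1, so the missing rate is 1 / 0.4673571027444 ≈ 2.139691.

2.1397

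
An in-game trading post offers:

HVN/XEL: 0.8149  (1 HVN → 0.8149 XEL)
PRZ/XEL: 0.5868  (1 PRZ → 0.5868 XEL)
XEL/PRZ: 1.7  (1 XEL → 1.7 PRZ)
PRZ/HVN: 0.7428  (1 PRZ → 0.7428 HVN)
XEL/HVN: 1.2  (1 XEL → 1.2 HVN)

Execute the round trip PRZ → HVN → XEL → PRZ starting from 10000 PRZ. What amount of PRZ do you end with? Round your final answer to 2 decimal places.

10290.23

10000 PRZ × 0.7428 = 7428 HVN
7428 HVN × 0.8149 = 6053.0772 XEL
6053.0772 XEL × 1.7 = 10290.23124 PRZ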